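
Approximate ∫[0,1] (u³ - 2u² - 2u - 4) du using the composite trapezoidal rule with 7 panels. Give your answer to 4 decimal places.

h = (1 − 0)/7 = 0.142857.
Nodes u₀,…,u₇ = 0, 0.142857, 0.285714, 0.428571, 0.571429, 0.714286, 0.857143, 1.
f(u) = u³ - 2u² - 2u - 4: f₀=-4, f₁=-4.323615, f₂=-4.711370, f₃=-5.145773, f₄=-5.609329, f₅=-6.084548, f₆=-6.553936, f₇=-7.
(h/2)·[f₀ + 2f₁ + 2f₂ + 2f₃ + 2f₄ + 2f₅ + 2f₆ + f₇] = 0.071429·(-75.857143) = -5.4184.

-5.4184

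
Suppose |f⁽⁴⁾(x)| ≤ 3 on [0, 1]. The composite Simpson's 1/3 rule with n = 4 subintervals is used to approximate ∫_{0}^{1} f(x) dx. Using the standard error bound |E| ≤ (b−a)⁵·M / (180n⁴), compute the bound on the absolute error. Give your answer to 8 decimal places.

0.00006510

|E| ≤ (1)⁵·3 / (180·4⁴) = 3/46080 = 0.00006510.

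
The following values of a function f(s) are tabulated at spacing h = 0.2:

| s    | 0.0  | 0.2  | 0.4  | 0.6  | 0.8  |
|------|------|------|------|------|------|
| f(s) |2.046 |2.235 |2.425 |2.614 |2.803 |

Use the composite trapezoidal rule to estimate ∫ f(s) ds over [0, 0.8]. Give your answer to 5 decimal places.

h = 0.2, n = 4.
(h/2)·[y₀ + 2y₁ + 2y₂ + 2y₃ + y₄] = 0.1·(19.397) = 1.93970.

1.93970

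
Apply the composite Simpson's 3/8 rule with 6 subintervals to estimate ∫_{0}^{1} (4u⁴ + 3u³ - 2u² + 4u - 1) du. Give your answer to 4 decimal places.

h = (1 − 0)/6 = 0.166667.
Nodes u₀,…,u₆ = 0, 0.166667, 0.333333, 0.5, 0.666667, 0.833333, 1.
f(u) = 4u⁴ + 3u³ - 2u² + 4u - 1: f₀=-1, f₁=-0.371914, f₂=0.271605, f₃=1.125, f₄=2.456790, f₅=4.609568, f₆=8.
(3h/8)·[f₀ + 3f₁ + 3f₂ + 2f₃ + 3f₄ + 3f₅ + f₆] = 0.0625·(30.148148) = 1.8843.

1.8843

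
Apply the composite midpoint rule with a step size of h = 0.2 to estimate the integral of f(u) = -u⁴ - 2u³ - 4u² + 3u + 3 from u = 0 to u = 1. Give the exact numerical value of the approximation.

2.49662

h = (1 − 0)/5 = 0.2.
Midpoints m₁,…,m₅ = 0.1, 0.3, 0.5, 0.7, 0.9.
f(m₁)=3.2579, f(m₂)=3.4779, f(m₃)=3.1875, f(m₄)=2.2139, f(m₅)=0.3459.
h·[f(m₁) + f(m₂) + f(m₃) + f(m₄) + f(m₅)] = 0.2·(12.4831) = 2.49662.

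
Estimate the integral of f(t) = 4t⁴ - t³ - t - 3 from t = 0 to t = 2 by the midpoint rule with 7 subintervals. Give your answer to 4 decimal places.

13.2070

h = (2 − 0)/7 = 0.285714.
Midpoints m₁,…,m₇ = 0.142857, 0.428571, 0.714286, 1, 1.285714, 1.571429, 1.857143.
f(m₁)=-3.144107, f(m₂)=-3.372345, f(m₃)=-3.037484, f(m₄)=-1, f(m₅)=4.519367, f(m₆)=15.939608, f(m₇)=36.319450.
h·[f(m₁) + f(m₂) + f(m₃) + f(m₄) + f(m₅) + f(m₆) + f(m₇)] = 0.285714·(46.224490) = 13.2070.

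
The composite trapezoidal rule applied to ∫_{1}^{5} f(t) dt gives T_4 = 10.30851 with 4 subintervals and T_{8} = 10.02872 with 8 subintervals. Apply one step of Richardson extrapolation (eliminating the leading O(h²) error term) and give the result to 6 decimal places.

R = (4·T_{8} − T_4) / 3 = (4·10.02872 − 10.30851)/3 = (29.80637)/3 = 9.935457.

9.935457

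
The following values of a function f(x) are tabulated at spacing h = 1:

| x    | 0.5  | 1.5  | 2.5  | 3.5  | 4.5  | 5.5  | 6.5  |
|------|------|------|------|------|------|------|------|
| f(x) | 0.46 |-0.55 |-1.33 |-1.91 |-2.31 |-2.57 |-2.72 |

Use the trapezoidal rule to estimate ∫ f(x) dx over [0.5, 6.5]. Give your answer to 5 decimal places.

h = 1, n = 6.
(h/2)·[y₀ + 2y₁ + 2y₂ + 2y₃ + 2y₄ + 2y₅ + y₆] = 0.5·(-19.60) = -9.80000.

-9.80000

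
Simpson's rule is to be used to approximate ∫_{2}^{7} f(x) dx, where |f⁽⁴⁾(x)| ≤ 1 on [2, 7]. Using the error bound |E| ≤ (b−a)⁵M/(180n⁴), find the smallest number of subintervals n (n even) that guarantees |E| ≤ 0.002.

10

Need 3125/(180n⁴) ≤ 0.002.
n⁴ ≥ 3125/(180·0.002) = 8680.56 ⇒ n ≥ 9.6524, so the smallest even n is 10. (n must be even for Simpson's rule.)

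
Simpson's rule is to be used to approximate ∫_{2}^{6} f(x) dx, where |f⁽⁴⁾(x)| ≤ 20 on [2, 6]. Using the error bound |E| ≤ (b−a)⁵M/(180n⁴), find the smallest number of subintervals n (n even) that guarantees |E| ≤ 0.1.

6

Need 20480/(180n⁴) ≤ 0.1.
n⁴ ≥ 20480/(180·0.1) = 1137.78 ⇒ n ≥ 5.8078, so the smallest even n is 6. (n must be even for Simpson's rule.)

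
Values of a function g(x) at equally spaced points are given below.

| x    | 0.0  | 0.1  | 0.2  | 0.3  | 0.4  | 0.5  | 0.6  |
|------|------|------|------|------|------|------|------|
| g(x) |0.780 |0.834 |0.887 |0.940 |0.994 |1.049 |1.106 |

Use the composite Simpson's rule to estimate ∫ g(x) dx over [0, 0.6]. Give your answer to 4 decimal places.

h = 0.1, n = 6.
(h/3)·[y₀ + 4y₁ + 2y₂ + 4y₃ + 2y₄ + 4y₅ + y₆] = 0.033333·(16.940) = 0.5647.

0.5647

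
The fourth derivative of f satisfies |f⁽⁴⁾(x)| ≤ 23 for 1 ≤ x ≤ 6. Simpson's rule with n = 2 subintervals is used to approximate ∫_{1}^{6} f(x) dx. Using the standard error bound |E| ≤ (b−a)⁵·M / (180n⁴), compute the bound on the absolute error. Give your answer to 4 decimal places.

|E| ≤ (5)⁵·23 / (180·2⁴) = 71875/2880 = 24.9566.

24.9566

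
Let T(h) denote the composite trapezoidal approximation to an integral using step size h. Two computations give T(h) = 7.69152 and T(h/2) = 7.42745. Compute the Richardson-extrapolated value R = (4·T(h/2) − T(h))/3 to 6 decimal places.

7.339427

R = (4·T(h/2) − T(h)) / 3 = (4·7.42745 − 7.69152)/3 = (22.01828)/3 = 7.339427.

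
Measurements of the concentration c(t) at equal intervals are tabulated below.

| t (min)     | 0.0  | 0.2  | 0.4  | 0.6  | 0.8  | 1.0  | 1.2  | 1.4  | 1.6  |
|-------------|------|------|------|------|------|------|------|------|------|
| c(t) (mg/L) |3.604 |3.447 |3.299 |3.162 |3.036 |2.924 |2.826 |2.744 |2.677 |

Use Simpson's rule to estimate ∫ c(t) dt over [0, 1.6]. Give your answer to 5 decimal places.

4.91407

h = 0.2, n = 8.
(h/3)·[y₀ + 4y₁ + 2y₂ + 4y₃ + 2y₄ + 4y₅ + 2y₆ + 4y₇ + y₈] = 0.066667·(73.711) = 4.91407.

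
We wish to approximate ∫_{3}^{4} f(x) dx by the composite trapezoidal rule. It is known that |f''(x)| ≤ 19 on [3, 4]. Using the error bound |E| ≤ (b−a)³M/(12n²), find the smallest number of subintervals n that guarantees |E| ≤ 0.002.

29

Need 19/(12n²) ≤ 0.002.
n² ≥ 19/(12·0.002) = 791.667 ⇒ n ≥ 28.1366, so the smallest n is 29.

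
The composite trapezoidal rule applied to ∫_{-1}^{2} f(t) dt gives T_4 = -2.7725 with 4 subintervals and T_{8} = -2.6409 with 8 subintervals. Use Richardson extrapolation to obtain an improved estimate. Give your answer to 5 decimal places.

-2.59703

R = (4·T_{8} − T_4) / 3 = (4·(-2.6409) − (-2.7725))/3 = (-7.7911)/3 = -2.59703.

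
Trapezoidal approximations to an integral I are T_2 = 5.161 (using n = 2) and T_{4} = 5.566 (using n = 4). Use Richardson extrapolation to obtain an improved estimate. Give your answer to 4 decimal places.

5.7010

R = (4·T_{4} − T_2) / 3 = (4·5.566 − 5.161)/3 = (17.103)/3 = 5.7010.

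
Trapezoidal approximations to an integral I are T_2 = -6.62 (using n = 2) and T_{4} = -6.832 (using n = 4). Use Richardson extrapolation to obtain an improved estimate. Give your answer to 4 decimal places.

-6.9027

R = (4·T_{4} − T_2) / 3 = (4·(-6.832) − (-6.62))/3 = (-20.708)/3 = -6.9027.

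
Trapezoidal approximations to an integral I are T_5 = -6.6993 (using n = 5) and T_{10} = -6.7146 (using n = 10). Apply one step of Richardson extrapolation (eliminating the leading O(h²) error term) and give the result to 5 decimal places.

-6.71970

R = (4·T_{10} − T_5) / 3 = (4·(-6.7146) − (-6.6993))/3 = (-20.1591)/3 = -6.71970.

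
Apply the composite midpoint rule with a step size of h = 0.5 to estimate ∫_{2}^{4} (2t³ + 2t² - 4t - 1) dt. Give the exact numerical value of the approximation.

h = (4 − 2)/4 = 0.5.
Midpoints m₁,…,m₄ = 2.25, 2.75, 3.25, 3.75.
f(m₁)=22.90625, f(m₂)=44.71875, f(m₃)=75.78125, f(m₄)=117.59375.
h·[f(m₁) + f(m₂) + f(m₃) + f(m₄)] = 0.5·(261) = 130.5.

130.5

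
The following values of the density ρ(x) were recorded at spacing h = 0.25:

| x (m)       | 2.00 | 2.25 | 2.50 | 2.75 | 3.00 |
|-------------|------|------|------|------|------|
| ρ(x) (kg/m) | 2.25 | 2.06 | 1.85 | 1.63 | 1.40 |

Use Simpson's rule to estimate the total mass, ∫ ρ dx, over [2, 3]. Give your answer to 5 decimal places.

h = 0.25, n = 4.
(h/3)·[y₀ + 4y₁ + 2y₂ + 4y₃ + y₄] = 0.083333·(22.11) = 1.84250.

1.84250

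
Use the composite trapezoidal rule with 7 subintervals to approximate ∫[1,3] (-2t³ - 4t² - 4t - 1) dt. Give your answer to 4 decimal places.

-93.1020

h = (3 − 1)/7 = 0.285714.
Nodes t₀,…,t₇ = 1, 1.285714, 1.571429, 1.857143, 2.142857, 2.428571, 2.714286, 3.
f(t) = -2t³ - 4t² - 4t - 1: f₀=-11, f₁=-17.005831, f₂=-24.924198, f₃=-35.034985, f₄=-47.618076, f₅=-62.953353, f₆=-81.320700, f₇=-103.
(h/2)·[f₀ + 2f₁ + 2f₂ + 2f₃ + 2f₄ + 2f₅ + 2f₆ + f₇] = 0.142857·(-651.714286) = -93.1020.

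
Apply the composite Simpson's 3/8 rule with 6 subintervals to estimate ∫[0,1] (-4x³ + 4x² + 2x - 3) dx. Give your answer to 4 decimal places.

-1.6667

h = (1 − 0)/6 = 0.166667.
Nodes x₀,…,x₆ = 0, 0.166667, 0.333333, 0.5, 0.666667, 0.833333, 1.
f(x) = -4x³ + 4x² + 2x - 3: f₀=-3, f₁=-2.574074, f₂=-2.037037, f₃=-1.5, f₄=-1.074074, f₅=-0.870370, f₆=-1.
(3h/8)·[f₀ + 3f₁ + 3f₂ + 2f₃ + 3f₄ + 3f₅ + f₆] = 0.0625·(-26.666667) = -1.6667.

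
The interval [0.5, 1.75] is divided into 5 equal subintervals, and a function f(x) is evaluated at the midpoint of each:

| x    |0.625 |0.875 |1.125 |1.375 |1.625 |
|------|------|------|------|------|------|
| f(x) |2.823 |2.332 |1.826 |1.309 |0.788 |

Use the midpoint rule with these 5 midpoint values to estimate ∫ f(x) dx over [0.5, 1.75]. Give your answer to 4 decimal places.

h = 0.25, n = 5.
h·[y(m₁) + y(m₂) + y(m₃) + y(m₄) + y(m₅)] = 0.25·(9.078) = 2.2695.

2.2695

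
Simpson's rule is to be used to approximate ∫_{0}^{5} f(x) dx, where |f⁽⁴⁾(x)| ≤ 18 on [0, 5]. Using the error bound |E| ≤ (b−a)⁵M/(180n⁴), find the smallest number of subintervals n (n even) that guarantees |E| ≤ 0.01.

14

Need 56250/(180n⁴) ≤ 0.01.
n⁴ ≥ 56250/(180·0.01) = 31250 ⇒ n ≥ 13.2957, so the smallest even n is 14. (n must be even for Simpson's rule.)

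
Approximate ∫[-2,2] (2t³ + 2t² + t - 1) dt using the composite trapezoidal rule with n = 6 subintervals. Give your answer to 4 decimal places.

h = (2 − (-2))/6 = 0.666667.
Nodes t₀,…,t₆ = -2, -1.333333, -0.666667, 0, 0.666667, 1.333333, 2.
f(t) = 2t³ + 2t² + t - 1: f₀=-11, f₁=-3.518519, f₂=-1.370370, f₃=-1, f₄=1.148148, f₅=8.629630, f₆=25.
(h/2)·[f₀ + 2f₁ + 2f₂ + 2f₃ + 2f₄ + 2f₅ + f₆] = 0.333333·(21.777778) = 7.2593.

7.2593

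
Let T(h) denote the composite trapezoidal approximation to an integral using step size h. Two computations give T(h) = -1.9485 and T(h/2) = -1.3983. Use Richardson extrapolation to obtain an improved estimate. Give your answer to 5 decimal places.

R = (4·T(h/2) − T(h)) / 3 = (4·(-1.3983) − (-1.9485))/3 = (-3.6447)/3 = -1.21490.

-1.21490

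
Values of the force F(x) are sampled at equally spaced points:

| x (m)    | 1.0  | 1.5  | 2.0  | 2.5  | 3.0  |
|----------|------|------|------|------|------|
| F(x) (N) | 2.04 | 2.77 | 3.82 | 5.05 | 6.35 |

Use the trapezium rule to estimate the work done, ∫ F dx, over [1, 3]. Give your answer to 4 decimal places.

h = 0.5, n = 4.
(h/2)·[y₀ + 2y₁ + 2y₂ + 2y₃ + y₄] = 0.25·(31.67) = 7.9175.

7.9175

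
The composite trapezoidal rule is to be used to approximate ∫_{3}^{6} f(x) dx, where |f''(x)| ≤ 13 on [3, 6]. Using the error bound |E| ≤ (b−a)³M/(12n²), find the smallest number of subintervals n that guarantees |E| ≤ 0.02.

39

Need 351/(12n²) ≤ 0.02.
n² ≥ 351/(12·0.02) = 1462.5 ⇒ n ≥ 38.2426, so the smallest n is 39.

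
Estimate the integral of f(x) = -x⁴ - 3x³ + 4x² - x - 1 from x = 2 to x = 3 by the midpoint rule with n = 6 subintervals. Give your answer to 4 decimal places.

h = (3 − 2)/6 = 0.166667.
Midpoints m₁,…,m₆ = 2.083333, 2.25, 2.416667, 2.583333, 2.75, 2.916667.
f(m₁)=-31.686970, f(m₂)=-42.80078125, f(m₃)=-56.506414, f(m₄)=-73.146460, f(m₅)=-93.08203125, f(m₆)=-116.692757.
h·[f(m₁) + f(m₂) + f(m₃) + f(m₄) + f(m₅) + f(m₆)] = 0.166667·(-413.915413) = -68.9859.

-68.9859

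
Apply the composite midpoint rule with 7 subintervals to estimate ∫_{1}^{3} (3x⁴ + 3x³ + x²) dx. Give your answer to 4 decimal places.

h = (3 − 1)/7 = 0.285714.
Midpoints m₁,…,m₇ = 1.142857, 1.428571, 1.714286, 2, 2.285714, 2.571429, 2.857143.
f(m₁)=10.902124, f(m₂)=23.281966, f(m₃)=43.961683, f(m₄)=76, f(m₅)=122.935444, f(m₆)=188.786339, f(m₇)=278.050812.
h·[f(m₁) + f(m₂) + f(m₃) + f(m₄) + f(m₅) + f(m₆) + f(m₇)] = 0.285714·(743.918367) = 212.5481.

212.5481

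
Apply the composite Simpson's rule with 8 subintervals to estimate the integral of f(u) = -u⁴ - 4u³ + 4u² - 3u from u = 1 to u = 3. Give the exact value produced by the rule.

h = (3 − 1)/8 = 0.25.
Nodes u₀,…,u₈ = 1, 1.25, 1.5, 1.75, 2, 2.25, 2.5, 2.75, 3.
f(u) = -u⁴ - 4u³ + 4u² - 3u: f₀=-4, f₁=-7.75390625, f₂=-14.0625, f₃=-23.81640625, f₄=-38, f₅=-57.69140625, f₆=-84.0625, f₇=-118.37890625, f₈=-162.
(h/3)·[f₀ + 4f₁ + 2f₂ + 4f₃ + 2f₄ + 4f₅ + 2f₆ + 4f₇ + f₈] = 0.083333·(-1268.8125) = -105.734375.

-105.734375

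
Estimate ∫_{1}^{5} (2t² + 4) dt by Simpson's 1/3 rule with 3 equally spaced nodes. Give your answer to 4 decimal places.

h = (5 − 1)/2 = 2.
Nodes t₀,…,t₂ = 1, 3, 5.
f(t) = 2t² + 4: f₀=6, f₁=22, f₂=54.
(h/3)·[f₀ + 4f₁ + f₂] = 0.666667·(148) = 98.6667.

98.6667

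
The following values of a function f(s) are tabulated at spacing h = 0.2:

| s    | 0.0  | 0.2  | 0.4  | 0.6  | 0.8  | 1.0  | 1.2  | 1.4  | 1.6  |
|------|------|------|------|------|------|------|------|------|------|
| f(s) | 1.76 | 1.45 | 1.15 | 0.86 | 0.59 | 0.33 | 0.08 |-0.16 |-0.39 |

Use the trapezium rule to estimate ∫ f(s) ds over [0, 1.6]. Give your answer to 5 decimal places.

0.99700

h = 0.2, n = 8.
(h/2)·[y₀ + 2y₁ + 2y₂ + 2y₃ + 2y₄ + 2y₅ + 2y₆ + 2y₇ + y₈] = 0.1·(9.97) = 0.99700.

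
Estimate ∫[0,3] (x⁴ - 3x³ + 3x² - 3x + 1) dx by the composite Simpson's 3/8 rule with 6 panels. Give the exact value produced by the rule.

4.40625

h = (3 − 0)/6 = 0.5.
Nodes x₀,…,x₆ = 0, 0.5, 1, 1.5, 2, 2.5, 3.
f(x) = x⁴ - 3x³ + 3x² - 3x + 1: f₀=1, f₁=-0.0625, f₂=-1, f₃=-1.8125, f₄=-1, f₅=4.4375, f₆=19.
(3h/8)·[f₀ + 3f₁ + 3f₂ + 2f₃ + 3f₄ + 3f₅ + f₆] = 0.1875·(23.5) = 4.40625.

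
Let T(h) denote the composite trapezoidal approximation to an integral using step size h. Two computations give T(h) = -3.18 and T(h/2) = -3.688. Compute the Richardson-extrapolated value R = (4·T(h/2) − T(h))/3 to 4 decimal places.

-3.8573

R = (4·T(h/2) − T(h)) / 3 = (4·(-3.688) − (-3.18))/3 = (-11.572)/3 = -3.8573.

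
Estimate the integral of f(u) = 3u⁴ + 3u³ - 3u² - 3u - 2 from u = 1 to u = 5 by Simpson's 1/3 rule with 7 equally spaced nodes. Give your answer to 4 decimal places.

2174.7160

h = (5 − 1)/6 = 0.666667.
Nodes u₀,…,u₆ = 1, 1.666667, 2.333333, 3, 3.666667, 4.333333, 5.
f(u) = 3u⁴ + 3u³ - 3u² - 3u - 2: f₀=-2, f₁=21.703704, f₂=101.703704, f₃=286, f₄=636.814815, f₅=1230.592593, f₆=2158.
(h/3)·[f₀ + 4f₁ + 2f₂ + 4f₃ + 2f₄ + 4f₅ + f₆] = 0.222222·(9786.222222) = 2174.7160.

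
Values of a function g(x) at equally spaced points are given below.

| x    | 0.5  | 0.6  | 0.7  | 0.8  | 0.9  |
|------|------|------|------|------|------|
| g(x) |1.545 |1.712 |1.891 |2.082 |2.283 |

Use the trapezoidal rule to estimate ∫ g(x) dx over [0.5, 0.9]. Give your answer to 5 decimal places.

h = 0.1, n = 4.
(h/2)·[y₀ + 2y₁ + 2y₂ + 2y₃ + y₄] = 0.05·(15.198) = 0.75990.

0.75990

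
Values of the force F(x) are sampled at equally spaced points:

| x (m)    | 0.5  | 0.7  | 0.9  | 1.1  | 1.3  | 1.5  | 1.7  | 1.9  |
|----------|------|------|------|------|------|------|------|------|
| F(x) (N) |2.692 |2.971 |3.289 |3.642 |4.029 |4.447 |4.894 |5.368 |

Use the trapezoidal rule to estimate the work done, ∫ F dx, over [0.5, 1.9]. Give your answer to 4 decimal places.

5.4604

h = 0.2, n = 7.
(h/2)·[y₀ + 2y₁ + 2y₂ + 2y₃ + 2y₄ + 2y₅ + 2y₆ + y₇] = 0.1·(54.604) = 5.4604.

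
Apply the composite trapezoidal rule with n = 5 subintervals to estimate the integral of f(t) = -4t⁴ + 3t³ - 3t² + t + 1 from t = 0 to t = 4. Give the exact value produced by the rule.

-727.19488

h = (4 − 0)/5 = 0.8.
Nodes t₀,…,t₅ = 0, 0.8, 1.6, 2.4, 3.2, 4.
f(t) = -4t⁴ + 3t³ - 3t² + t + 1: f₀=1, f₁=-0.2224, f₂=-19.0064, f₃=-105.1184, f₄=-347.6464, f₅=-875.
(h/2)·[f₀ + 2f₁ + 2f₂ + 2f₃ + 2f₄ + f₅] = 0.4·(-1817.9872) = -727.19488.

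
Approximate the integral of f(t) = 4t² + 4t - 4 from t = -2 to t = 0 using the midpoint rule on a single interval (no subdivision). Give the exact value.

-8

M = (b−a)·f(-1) = 2·(-4) = -8.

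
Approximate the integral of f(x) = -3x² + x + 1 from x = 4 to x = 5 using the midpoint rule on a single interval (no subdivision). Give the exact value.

M = (b−a)·f(4.5) = 1·(-55.25) = -55.25.

-55.25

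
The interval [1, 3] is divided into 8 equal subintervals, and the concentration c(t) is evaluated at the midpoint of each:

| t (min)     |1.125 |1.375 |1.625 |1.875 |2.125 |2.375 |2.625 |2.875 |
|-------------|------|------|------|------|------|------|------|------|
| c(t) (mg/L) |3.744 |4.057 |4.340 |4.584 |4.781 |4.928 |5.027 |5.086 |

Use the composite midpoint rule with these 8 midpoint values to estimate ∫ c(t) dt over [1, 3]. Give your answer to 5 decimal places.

9.13675

h = 0.25, n = 8.
h·[y(m₁) + y(m₂) + y(m₃) + y(m₄) + y(m₅) + y(m₆) + y(m₇) + y(m₈)] = 0.25·(36.547) = 9.13675.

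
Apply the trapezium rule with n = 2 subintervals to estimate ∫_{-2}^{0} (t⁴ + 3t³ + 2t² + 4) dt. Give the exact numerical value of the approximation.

8

h = (0 − (-2))/2 = 1.
Nodes t₀,…,t₂ = -2, -1, 0.
f(t) = t⁴ + 3t³ + 2t² + 4: f₀=4, f₁=4, f₂=4.
(h/2)·[f₀ + 2f₁ + f₂] = 0.5·(16) = 8.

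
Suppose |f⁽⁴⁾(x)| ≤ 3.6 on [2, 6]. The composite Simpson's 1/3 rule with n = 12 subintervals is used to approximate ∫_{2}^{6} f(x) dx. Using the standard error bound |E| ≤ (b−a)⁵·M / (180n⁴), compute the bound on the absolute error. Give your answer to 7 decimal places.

0.0009877

|E| ≤ (4)⁵·3.6 / (180·12⁴) = 3686.4/3732480 = 0.0009877.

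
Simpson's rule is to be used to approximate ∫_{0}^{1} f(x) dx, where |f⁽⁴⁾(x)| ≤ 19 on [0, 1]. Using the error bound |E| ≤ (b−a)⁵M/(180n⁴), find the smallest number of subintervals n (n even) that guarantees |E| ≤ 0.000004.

14

Need 19/(180n⁴) ≤ 0.000004.
n⁴ ≥ 19/(180·0.000004) = 26388.9 ⇒ n ≥ 12.7455, so the smallest even n is 14. (n must be even for Simpson's rule.)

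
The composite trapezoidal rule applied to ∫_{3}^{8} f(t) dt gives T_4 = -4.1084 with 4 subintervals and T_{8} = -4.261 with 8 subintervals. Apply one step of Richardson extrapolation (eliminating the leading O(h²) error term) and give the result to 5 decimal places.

R = (4·T_{8} − T_4) / 3 = (4·(-4.261) − (-4.1084))/3 = (-12.9356)/3 = -4.31187.

-4.31187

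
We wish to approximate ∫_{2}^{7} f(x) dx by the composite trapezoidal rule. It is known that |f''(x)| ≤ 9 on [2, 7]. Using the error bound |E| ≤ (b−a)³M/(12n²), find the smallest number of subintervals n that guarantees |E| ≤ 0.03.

Need 1125/(12n²) ≤ 0.03.
n² ≥ 1125/(12·0.03) = 3125 ⇒ n ≥ 55.9017, so the smallest n is 56.

56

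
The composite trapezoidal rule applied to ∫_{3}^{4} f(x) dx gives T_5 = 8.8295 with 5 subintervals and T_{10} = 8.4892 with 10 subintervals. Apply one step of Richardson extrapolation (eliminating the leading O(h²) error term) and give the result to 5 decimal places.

R = (4·T_{10} − T_5) / 3 = (4·8.4892 − 8.8295)/3 = (25.1273)/3 = 8.37577.

8.37577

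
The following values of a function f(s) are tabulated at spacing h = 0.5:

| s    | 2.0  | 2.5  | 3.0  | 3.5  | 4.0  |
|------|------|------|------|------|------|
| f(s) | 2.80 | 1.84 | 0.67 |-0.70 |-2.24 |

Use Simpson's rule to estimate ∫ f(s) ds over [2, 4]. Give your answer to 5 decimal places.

1.07667

h = 0.5, n = 4.
(h/3)·[y₀ + 4y₁ + 2y₂ + 4y₃ + y₄] = 0.166667·(6.46) = 1.07667.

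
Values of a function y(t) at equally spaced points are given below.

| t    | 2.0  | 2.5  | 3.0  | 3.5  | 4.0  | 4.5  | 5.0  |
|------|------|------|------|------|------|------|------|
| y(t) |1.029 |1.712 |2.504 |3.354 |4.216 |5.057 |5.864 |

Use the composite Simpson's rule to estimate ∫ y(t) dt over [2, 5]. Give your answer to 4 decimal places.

10.1375

h = 0.5, n = 6.
(h/3)·[y₀ + 4y₁ + 2y₂ + 4y₃ + 2y₄ + 4y₅ + y₆] = 0.166667·(60.825) = 10.1375.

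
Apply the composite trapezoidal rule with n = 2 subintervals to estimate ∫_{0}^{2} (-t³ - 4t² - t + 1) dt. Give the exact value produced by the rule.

h = (2 − 0)/2 = 1.
Nodes t₀,…,t₂ = 0, 1, 2.
f(t) = -t³ - 4t² - t + 1: f₀=1, f₁=-5, f₂=-25.
(h/2)·[f₀ + 2f₁ + f₂] = 0.5·(-34) = -17.

-17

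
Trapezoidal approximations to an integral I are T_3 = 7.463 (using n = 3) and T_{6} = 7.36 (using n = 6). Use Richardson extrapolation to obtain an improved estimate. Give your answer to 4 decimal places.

7.3257

R = (4·T_{6} − T_3) / 3 = (4·7.36 − 7.463)/3 = (21.977)/3 = 7.3257.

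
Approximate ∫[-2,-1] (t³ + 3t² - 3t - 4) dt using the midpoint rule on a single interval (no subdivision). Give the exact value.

M = (b−a)·f(-1.5) = 1·(3.875) = 3.875.

3.875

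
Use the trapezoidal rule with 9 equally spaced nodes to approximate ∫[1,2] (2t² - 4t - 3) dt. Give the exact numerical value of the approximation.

h = (2 − 1)/8 = 0.125.
Nodes t₀,…,t₈ = 1, 1.125, 1.25, 1.375, 1.5, 1.625, 1.75, 1.875, 2.
f(t) = 2t² - 4t - 3: f₀=-5, f₁=-4.96875, f₂=-4.875, f₃=-4.71875, f₄=-4.5, f₅=-4.21875, f₆=-3.875, f₇=-3.46875, f₈=-3.
(h/2)·[f₀ + 2f₁ + 2f₂ + 2f₃ + 2f₄ + 2f₅ + 2f₆ + 2f₇ + f₈] = 0.0625·(-69.25) = -4.328125.

-4.328125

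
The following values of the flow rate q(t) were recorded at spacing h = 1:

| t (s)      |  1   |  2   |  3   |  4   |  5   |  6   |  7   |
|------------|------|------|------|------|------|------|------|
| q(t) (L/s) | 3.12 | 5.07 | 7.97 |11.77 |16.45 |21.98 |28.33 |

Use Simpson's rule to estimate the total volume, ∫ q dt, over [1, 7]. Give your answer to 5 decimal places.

h = 1, n = 6.
(h/3)·[y₀ + 4y₁ + 2y₂ + 4y₃ + 2y₄ + 4y₅ + y₆] = 0.333333·(235.57) = 78.52333.

78.52333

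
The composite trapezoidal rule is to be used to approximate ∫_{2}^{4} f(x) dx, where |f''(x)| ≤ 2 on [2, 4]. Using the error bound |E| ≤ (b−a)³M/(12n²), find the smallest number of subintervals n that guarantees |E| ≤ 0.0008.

Need 16/(12n²) ≤ 0.0008.
n² ≥ 16/(12·0.0008) = 1666.67 ⇒ n ≥ 40.8248, so the smallest n is 41.

41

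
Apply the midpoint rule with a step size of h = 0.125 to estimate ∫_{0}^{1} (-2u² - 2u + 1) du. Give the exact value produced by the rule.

h = (1 − 0)/8 = 0.125.
Midpoints m₁,…,m₈ = 0.0625, 0.1875, 0.3125, 0.4375, 0.5625, 0.6875, 0.8125, 0.9375.
f(m₁)=0.8671875, f(m₂)=0.5546875, f(m₃)=0.1796875, f(m₄)=-0.2578125, f(m₅)=-0.7578125, f(m₆)=-1.3203125, f(m₇)=-1.9453125, f(m₈)=-2.6328125.
h·[f(m₁) + f(m₂) + f(m₃) + f(m₄) + f(m₅) + f(m₆) + f(m₇) + f(m₈)] = 0.125·(-5.3125) = -0.6640625.

-0.6640625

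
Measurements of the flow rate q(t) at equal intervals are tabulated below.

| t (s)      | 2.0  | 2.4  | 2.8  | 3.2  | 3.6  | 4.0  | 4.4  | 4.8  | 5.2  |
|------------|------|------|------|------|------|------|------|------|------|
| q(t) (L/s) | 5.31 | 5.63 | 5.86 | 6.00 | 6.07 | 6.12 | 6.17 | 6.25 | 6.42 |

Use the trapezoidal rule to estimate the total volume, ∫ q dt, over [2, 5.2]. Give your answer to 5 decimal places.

h = 0.4, n = 8.
(h/2)·[y₀ + 2y₁ + 2y₂ + 2y₃ + 2y₄ + 2y₅ + 2y₆ + 2y₇ + y₈] = 0.2·(95.93) = 19.18600.

19.18600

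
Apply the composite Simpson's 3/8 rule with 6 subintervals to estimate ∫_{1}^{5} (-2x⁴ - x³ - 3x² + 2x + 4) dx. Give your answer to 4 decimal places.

h = (5 − 1)/6 = 0.666667.
Nodes x₀,…,x₆ = 1, 1.666667, 2.333333, 3, 3.666667, 4.333333, 5.
f(x) = -2x⁴ - x³ - 3x² + 2x + 4: f₀=0, f₁=-21.061728, f₂=-79.654321, f₃=-206, f₄=-439.802469, f₅=-830.246914, f₆=-1436.
(3h/8)·[f₀ + 3f₁ + 3f₂ + 2f₃ + 3f₄ + 3f₅ + f₆] = 0.25·(-5960.296296) = -1490.0741.

-1490.0741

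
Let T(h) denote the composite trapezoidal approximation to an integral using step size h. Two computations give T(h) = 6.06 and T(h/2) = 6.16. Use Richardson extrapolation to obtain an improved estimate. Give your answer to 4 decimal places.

R = (4·T(h/2) − T(h)) / 3 = (4·6.16 − 6.06)/3 = (18.58)/3 = 6.1933.

6.1933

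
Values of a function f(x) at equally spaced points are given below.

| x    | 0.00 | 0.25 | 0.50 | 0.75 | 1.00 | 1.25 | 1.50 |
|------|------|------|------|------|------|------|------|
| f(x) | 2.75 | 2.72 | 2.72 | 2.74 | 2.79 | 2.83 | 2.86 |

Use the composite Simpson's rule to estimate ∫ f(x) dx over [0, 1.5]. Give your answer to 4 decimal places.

h = 0.25, n = 6.
(h/3)·[y₀ + 4y₁ + 2y₂ + 4y₃ + 2y₄ + 4y₅ + y₆] = 0.083333·(49.79) = 4.1492.

4.1492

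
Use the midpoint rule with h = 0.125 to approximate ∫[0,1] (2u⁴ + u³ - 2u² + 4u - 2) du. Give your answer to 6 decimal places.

-0.021210

h = (1 − 0)/8 = 0.125.
Midpoints m₁,…,m₈ = 0.0625, 0.1875, 0.3125, 0.4375, 0.5625, 0.6875, 0.8125, 0.9375.
f(m₁)=-1.757537841796875, f(m₂)=-1.311248779296875, f(m₃)=-0.895721435546875, f(m₄)=-0.475799560546875, f(m₅)=-0.004608154296875, f(m₆)=0.576446533203125, f(m₇)=1.337677001953125, f(m₈)=2.361114501953125.
h·[f(m₁) + f(m₂) + f(m₃) + f(m₄) + f(m₅) + f(m₆) + f(m₇) + f(m₈)] = 0.125·(-0.169677734375) = -0.021210.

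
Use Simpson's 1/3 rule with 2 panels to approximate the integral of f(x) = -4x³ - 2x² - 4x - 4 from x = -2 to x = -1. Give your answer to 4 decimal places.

12.3333

h = (-1 − (-2))/2 = 0.5.
Nodes x₀,…,x₂ = -2, -1.5, -1.
f(x) = -4x³ - 2x² - 4x - 4: f₀=28, f₁=11, f₂=2.
(h/3)·[f₀ + 4f₁ + f₂] = 0.166667·(74) = 12.3333.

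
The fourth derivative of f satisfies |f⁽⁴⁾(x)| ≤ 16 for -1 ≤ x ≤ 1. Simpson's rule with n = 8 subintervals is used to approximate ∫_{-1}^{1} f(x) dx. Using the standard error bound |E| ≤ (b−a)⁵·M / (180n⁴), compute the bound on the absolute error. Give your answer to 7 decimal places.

|E| ≤ (2)⁵·16 / (180·8⁴) = 512/737280 = 0.0006944.

0.0006944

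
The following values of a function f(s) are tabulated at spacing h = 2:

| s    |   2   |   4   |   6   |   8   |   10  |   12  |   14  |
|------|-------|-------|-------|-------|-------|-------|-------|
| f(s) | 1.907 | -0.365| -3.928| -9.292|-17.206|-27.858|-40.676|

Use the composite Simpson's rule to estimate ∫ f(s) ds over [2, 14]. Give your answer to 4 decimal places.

h = 2, n = 6.
(h/3)·[y₀ + 4y₁ + 2y₂ + 4y₃ + 2y₄ + 4y₅ + y₆] = 0.666667·(-231.097) = -154.0647.

-154.0647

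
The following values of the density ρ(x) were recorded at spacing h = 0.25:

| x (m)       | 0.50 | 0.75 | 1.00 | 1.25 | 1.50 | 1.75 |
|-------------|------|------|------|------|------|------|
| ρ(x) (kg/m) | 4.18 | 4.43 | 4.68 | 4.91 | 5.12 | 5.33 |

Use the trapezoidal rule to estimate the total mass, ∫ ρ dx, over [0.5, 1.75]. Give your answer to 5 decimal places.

5.97375

h = 0.25, n = 5.
(h/2)·[y₀ + 2y₁ + 2y₂ + 2y₃ + 2y₄ + y₅] = 0.125·(47.79) = 5.97375.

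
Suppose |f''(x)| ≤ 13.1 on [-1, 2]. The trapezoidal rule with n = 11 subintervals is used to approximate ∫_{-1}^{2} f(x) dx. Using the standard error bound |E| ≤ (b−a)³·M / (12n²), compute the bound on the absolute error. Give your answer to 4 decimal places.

0.2436

|E| ≤ (3)³·13.1 / (12·11²) = 353.7/1452 = 0.2436.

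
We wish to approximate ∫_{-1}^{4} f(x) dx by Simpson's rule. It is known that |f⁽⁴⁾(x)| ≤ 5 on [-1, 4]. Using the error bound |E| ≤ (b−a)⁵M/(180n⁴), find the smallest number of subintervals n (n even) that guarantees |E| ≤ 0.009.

Need 15625/(180n⁴) ≤ 0.009.
n⁴ ≥ 15625/(180·0.009) = 9645.06 ⇒ n ≥ 9.9101, so the smallest even n is 10. (n must be even for Simpson's rule.)

10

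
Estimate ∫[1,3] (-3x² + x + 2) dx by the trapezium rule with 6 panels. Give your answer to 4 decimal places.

h = (3 − 1)/6 = 0.333333.
Nodes x₀,…,x₆ = 1, 1.333333, 1.666667, 2, 2.333333, 2.666667, 3.
f(x) = -3x² + x + 2: f₀=0, f₁=-2, f₂=-4.666667, f₃=-8, f₄=-12, f₅=-16.666667, f₆=-22.
(h/2)·[f₀ + 2f₁ + 2f₂ + 2f₃ + 2f₄ + 2f₅ + f₆] = 0.166667·(-108.666667) = -18.1111.

-18.1111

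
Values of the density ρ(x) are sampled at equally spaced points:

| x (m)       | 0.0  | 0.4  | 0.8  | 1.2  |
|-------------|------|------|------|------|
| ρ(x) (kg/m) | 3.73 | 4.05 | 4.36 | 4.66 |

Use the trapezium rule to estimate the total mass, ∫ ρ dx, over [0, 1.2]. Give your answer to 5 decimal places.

h = 0.4, n = 3.
(h/2)·[y₀ + 2y₁ + 2y₂ + y₃] = 0.2·(25.21) = 5.04200.

5.04200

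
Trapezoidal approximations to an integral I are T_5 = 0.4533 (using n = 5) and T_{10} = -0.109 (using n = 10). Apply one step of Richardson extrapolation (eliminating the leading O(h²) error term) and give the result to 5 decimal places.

-0.29643

R = (4·T_{10} − T_5) / 3 = (4·(-0.109) − 0.4533)/3 = (-0.8893)/3 = -0.29643.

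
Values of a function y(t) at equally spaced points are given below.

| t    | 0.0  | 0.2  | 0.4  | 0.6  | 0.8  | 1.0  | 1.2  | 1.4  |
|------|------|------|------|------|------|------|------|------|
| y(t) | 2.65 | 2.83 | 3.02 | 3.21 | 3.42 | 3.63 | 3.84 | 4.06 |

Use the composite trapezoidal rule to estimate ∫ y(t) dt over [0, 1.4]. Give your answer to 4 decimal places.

4.6610

h = 0.2, n = 7.
(h/2)·[y₀ + 2y₁ + 2y₂ + 2y₃ + 2y₄ + 2y₅ + 2y₆ + y₇] = 0.1·(46.61) = 4.6610.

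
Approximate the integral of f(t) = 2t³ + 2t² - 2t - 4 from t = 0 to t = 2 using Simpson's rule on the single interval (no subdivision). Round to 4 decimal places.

S = (b−a)/6 · [f(0) + 4f(1) + f(2)] = 0.333333·[(-4) + 4·(-2) + 16] = 1.3333.

1.3333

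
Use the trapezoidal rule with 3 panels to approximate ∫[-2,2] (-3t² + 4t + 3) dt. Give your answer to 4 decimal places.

h = (2 − (-2))/3 = 1.333333.
Nodes t₀,…,t₃ = -2, -0.666667, 0.666667, 2.
f(t) = -3t² + 4t + 3: f₀=-17, f₁=-1, f₂=4.333333, f₃=-1.
(h/2)·[f₀ + 2f₁ + 2f₂ + f₃] = 0.666667·(-11.333333) = -7.5556.

-7.5556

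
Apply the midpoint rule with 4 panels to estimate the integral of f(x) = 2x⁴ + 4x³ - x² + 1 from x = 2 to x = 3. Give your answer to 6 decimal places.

h = (3 − 2)/4 = 0.25.
Midpoints m₁,…,m₄ = 2.125, 2.375, 2.625, 2.875.
f(m₁)=75.64892578125, f(m₂)=112.57861328125, f(m₃)=161.42236328125, f(m₄)=224.43017578125.
h·[f(m₁) + f(m₂) + f(m₃) + f(m₄)] = 0.25·(574.080078125) = 143.520020.

143.520020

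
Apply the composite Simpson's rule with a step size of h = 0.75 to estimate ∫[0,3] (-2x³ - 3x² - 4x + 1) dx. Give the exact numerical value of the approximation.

h = (3 − 0)/4 = 0.75.
Nodes x₀,…,x₄ = 0, 0.75, 1.5, 2.25, 3.
f(x) = -2x³ - 3x² - 4x + 1: f₀=1, f₁=-4.53125, f₂=-18.5, f₃=-45.96875, f₄=-92.
(h/3)·[f₀ + 4f₁ + 2f₂ + 4f₃ + f₄] = 0.25·(-330) = -82.5.

-82.5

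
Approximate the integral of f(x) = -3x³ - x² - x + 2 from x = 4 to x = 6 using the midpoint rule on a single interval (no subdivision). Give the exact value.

-806

M = (b−a)·f(5) = 2·(-403) = -806.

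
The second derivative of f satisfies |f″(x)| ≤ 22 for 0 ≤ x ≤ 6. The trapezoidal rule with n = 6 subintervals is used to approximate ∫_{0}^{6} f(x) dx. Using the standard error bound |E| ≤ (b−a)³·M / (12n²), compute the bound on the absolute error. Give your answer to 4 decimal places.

|E| ≤ (6)³·22 / (12·6²) = 4752/432 = 11.0000.

11.0000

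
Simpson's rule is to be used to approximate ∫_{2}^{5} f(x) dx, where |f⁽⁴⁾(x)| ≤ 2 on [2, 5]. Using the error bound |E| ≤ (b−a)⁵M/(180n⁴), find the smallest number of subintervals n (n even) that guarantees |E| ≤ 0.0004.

10

Need 486/(180n⁴) ≤ 0.0004.
n⁴ ≥ 486/(180·0.0004) = 6750 ⇒ n ≥ 9.0641, so the smallest even n is 10. (n must be even for Simpson's rule.)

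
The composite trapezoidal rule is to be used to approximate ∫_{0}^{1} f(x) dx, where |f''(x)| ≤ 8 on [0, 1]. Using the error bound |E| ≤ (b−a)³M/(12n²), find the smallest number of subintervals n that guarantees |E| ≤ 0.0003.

48

Need 8/(12n²) ≤ 0.0003.
n² ≥ 8/(12·0.0003) = 2222.22 ⇒ n ≥ 47.1405, so the smallest n is 48.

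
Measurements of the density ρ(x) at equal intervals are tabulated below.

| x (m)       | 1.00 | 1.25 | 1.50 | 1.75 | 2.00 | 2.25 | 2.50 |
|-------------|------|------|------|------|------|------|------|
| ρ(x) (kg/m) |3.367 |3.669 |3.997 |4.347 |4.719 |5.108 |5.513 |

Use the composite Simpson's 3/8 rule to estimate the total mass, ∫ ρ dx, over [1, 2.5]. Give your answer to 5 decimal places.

h = 0.25, n = 6.
(3h/8)·[y₀ + 3y₁ + 3y₂ + 2y₃ + 3y₄ + 3y₅ + y₆] = 0.09375·(70.053) = 6.56747.

6.56747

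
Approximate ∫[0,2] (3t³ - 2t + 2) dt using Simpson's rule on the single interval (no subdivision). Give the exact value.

12

S = (b−a)/6 · [f(0) + 4f(1) + f(2)] = 0.333333·[2 + 4·3 + 22] = 12.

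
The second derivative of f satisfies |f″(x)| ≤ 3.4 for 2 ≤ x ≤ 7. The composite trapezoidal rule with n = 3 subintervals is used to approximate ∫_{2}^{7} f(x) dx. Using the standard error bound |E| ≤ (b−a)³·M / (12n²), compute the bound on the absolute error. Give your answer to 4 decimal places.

|E| ≤ (5)³·3.4 / (12·3²) = 425/108 = 3.9352.

3.9352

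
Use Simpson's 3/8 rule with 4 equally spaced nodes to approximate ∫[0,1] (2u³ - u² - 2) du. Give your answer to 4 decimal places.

-1.8333

h = (1 − 0)/3 = 0.333333.
Nodes u₀,…,u₃ = 0, 0.333333, 0.666667, 1.
f(u) = 2u³ - u² - 2: f₀=-2, f₁=-2.037037, f₂=-1.851852, f₃=-1.
(3h/8)·[f₀ + 3f₁ + 3f₂ + f₃] = 0.125·(-14.666667) = -1.8333.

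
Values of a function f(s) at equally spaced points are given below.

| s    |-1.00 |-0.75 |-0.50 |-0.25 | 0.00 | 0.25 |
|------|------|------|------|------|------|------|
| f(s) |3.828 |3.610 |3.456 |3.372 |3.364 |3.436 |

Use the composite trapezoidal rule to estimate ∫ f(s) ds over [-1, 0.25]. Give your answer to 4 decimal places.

4.3585

h = 0.25, n = 5.
(h/2)·[y₀ + 2y₁ + 2y₂ + 2y₃ + 2y₄ + y₅] = 0.125·(34.868) = 4.3585.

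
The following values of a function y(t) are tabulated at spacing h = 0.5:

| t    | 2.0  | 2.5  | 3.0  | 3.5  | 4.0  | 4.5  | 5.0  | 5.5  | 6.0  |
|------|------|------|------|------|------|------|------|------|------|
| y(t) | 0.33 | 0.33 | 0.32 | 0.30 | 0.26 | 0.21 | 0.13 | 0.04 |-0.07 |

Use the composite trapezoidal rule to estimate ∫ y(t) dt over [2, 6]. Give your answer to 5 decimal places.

0.86000

h = 0.5, n = 8.
(h/2)·[y₀ + 2y₁ + 2y₂ + 2y₃ + 2y₄ + 2y₅ + 2y₆ + 2y₇ + y₈] = 0.25·(3.44) = 0.86000.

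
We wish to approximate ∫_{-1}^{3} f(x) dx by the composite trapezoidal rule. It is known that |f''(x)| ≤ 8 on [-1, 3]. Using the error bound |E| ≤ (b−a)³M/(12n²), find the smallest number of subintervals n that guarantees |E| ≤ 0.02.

47

Need 512/(12n²) ≤ 0.02.
n² ≥ 512/(12·0.02) = 2133.33 ⇒ n ≥ 46.1880, so the smallest n is 47.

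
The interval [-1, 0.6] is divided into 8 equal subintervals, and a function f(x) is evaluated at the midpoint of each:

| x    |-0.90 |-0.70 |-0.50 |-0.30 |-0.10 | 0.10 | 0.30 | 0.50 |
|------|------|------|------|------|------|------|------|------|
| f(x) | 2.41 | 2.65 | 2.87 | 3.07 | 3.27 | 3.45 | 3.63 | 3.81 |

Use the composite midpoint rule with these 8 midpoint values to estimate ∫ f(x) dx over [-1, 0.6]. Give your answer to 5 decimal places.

5.03200

h = 0.2, n = 8.
h·[y(m₁) + y(m₂) + y(m₃) + y(m₄) + y(m₅) + y(m₆) + y(m₇) + y(m₈)] = 0.2·(25.16) = 5.03200.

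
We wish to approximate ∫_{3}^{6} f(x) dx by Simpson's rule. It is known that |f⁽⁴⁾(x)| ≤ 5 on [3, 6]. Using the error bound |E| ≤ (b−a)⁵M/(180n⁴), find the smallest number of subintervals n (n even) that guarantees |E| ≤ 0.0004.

Need 1215/(180n⁴) ≤ 0.0004.
n⁴ ≥ 1215/(180·0.0004) = 16875 ⇒ n ≥ 11.3975, so the smallest even n is 12. (n must be even for Simpson's rule.)

12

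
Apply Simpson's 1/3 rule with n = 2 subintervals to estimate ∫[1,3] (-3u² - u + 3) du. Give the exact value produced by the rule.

h = (3 − 1)/2 = 1.
Nodes u₀,…,u₂ = 1, 2, 3.
f(u) = -3u² - u + 3: f₀=-1, f₁=-11, f₂=-27.
(h/3)·[f₀ + 4f₁ + f₂] = 0.333333·(-72) = -24.

-24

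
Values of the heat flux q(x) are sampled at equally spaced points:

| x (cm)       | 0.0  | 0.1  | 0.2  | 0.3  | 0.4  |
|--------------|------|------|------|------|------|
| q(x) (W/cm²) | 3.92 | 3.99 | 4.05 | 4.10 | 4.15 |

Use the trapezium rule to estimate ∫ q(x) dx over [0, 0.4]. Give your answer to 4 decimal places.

1.6175

h = 0.1, n = 4.
(h/2)·[y₀ + 2y₁ + 2y₂ + 2y₃ + y₄] = 0.05·(32.35) = 1.6175.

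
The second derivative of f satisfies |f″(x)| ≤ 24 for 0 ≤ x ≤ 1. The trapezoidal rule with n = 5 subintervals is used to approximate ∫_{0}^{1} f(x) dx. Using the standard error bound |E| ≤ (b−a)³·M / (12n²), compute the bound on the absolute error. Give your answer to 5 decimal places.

0.08000

|E| ≤ (1)³·24 / (12·5²) = 24/300 = 0.08000.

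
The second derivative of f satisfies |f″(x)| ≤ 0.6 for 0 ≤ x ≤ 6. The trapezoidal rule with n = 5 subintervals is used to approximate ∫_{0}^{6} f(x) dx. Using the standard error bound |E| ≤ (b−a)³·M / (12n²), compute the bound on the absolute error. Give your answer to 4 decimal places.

0.4320

|E| ≤ (6)³·0.6 / (12·5²) = 129.6/300 = 0.4320.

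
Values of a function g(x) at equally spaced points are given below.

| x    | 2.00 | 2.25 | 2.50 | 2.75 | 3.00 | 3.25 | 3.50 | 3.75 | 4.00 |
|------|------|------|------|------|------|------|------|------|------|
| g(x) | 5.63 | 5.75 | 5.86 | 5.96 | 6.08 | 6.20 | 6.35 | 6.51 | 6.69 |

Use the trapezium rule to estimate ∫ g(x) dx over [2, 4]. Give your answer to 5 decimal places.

h = 0.25, n = 8.
(h/2)·[y₀ + 2y₁ + 2y₂ + 2y₃ + 2y₄ + 2y₅ + 2y₆ + 2y₇ + y₈] = 0.125·(97.74) = 12.21750.

12.21750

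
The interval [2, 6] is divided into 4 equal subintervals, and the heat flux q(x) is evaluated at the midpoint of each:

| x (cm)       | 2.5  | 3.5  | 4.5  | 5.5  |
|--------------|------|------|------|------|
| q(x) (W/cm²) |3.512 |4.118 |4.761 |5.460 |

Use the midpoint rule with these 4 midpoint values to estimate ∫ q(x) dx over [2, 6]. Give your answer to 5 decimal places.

h = 1, n = 4.
h·[y(m₁) + y(m₂) + y(m₃) + y(m₄)] = 1·(17.851) = 17.85100.

17.85100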